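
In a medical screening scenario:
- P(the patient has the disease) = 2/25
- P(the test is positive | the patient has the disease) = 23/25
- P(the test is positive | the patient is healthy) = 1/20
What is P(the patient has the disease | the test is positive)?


Using Bayes' theorem:
P(A|B) = P(B|A)·P(A) / P(B)

P(the test is positive) = 23/25 × 2/25 + 1/20 × 23/25
= 46/625 + 23/500 = 299/2500

P(the patient has the disease|the test is positive) = (46/625) / (299/2500) = 8/13

P(the patient has the disease|the test is positive) = 8/13 ≈ 61.54%


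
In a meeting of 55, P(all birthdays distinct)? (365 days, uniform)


P(all different) = Π(365-i)/365 for i=0..54
= (365/365)×(364/365)×...×(311/365)
= 0.013738

P ≈ 0.0137 ≈ 1.37%


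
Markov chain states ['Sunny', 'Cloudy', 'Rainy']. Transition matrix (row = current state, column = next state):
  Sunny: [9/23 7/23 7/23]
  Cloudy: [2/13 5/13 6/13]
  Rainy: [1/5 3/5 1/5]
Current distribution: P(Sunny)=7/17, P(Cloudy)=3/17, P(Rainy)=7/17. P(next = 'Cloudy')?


P(next=Cloudy) = Σᵢ P(now=i)×P(i→Cloudy)
= 7/17×7/23 + 3/17×5/13 + 7/17×3/5
= 49/391 + 15/221 + 21/85 = 11189/25415

P = 11189/25415 ≈ 0.4403


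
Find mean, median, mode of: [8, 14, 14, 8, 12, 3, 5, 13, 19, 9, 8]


Sorted: [3, 5, 8, 8, 8, 9, 12, 13, 14, 14, 19]
Mean = 113/11
Median = 9
Freq: {8: 3, 14: 2, 12: 1, 3: 1, 5: 1, 13: 1, 19: 1, 9: 1}
Mode: [8]

Mean=113/11, Median=9, Mode=8


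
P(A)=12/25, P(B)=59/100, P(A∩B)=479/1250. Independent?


P(A)×P(B) = 177/625
P(A∩B) = 479/1250
Not equal → NOT independent

No, not independent


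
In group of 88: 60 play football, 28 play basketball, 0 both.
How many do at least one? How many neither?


|A∪B| = 60+28-0 = 88
Neither = 88-88 = 0

At least one: 88; Neither: 0


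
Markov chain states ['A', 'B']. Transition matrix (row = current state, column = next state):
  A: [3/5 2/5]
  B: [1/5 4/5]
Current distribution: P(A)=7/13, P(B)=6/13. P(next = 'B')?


P(next=B) = Σᵢ P(now=i)×P(i→B)
= 7/13×2/5 + 6/13×4/5
= 14/65 + 24/65 = 38/65

P = 38/65 ≈ 0.5846


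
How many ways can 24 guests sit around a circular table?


Circular arrangements of 24 distinct objects: fix one position to break rotational symmetry.
(n-1)! = 23! = 25852016738884976640000

25852016738884976640000


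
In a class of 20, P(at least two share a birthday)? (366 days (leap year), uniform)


P(all different) = Π(366-i)/366 for i=0..19
= 0.589430
P(match) = 1 - 0.589430 = 0.410570

P ≈ 0.4106 ≈ 41.06%


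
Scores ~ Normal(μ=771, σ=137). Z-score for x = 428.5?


z = (x - μ)/σ = (428.5 - 771)/137 = -2.5

z = -2.5


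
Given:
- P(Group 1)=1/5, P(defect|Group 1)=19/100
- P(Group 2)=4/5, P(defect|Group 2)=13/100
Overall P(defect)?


P(B) = Σ P(B|Aᵢ)×P(Aᵢ)
  19/100×1/5 = 19/500
  13/100×4/5 = 13/125
Sum = 71/500

P(defect) = 71/500 ≈ 14.20%


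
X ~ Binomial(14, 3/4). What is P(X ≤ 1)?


P(X ≤ 1) = Σ P(X=i) for i=0..1
P(X=0) = 1/268435456
P(X=1) = 21/134217728
Sum = 43/268435456

P(X ≤ 1) = 43/268435456 ≈ 0.00%


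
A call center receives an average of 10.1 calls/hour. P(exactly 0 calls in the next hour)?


Poisson(λ=10.1): P(X=0) = e^(-λ)×λ^k/k!
= e^(-10.1) × 10.1^0 / 0!
≈ 4.107955523e-05 × 1 / 1 ≈ 0.000041

P(X=0) ≈ 0.000041 ≈ 0.00%


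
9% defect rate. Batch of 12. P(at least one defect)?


P(all good) = (91/100)^12 = 322475487413604782665681/1000000000000000000000000
P(≥1 defect) = 677524512586395217334319/1000000000000000000000000

P = 677524512586395217334319/1000000000000000000000000 ≈ 67.75%


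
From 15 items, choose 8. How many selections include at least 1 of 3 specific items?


Complement: C(15,8) - C(12,8) = 6435 - 495 = 5940

5940


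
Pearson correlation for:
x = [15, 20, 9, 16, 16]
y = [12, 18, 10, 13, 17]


n=5, Σx=76, Σy=70, Σxy=1110, Σx²=1218, Σy²=1026
r = (5×1110 - 76×70)/√((5×1218 - 76²)(5×1026 - 70²))
= 230/√(314×230) = 230/√72220 ≈ 230/268.7378 ≈ 0.8559

r ≈ 0.8559


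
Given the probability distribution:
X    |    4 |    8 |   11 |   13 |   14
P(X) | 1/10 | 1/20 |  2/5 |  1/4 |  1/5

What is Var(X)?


E[X] = 45/4
E[X²] = 2693/20
Var(X) = E[X²] - (E[X])² = 2693/20 - 2025/16 = 647/80

Var(X) = 647/80 ≈ 8.0875


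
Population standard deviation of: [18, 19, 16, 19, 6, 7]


Mean = 85/6
  (18-85/6)²=529/36
  (19-85/6)²=841/36
  (16-85/6)²=121/36
  (19-85/6)²=841/36
  (6-85/6)²=2401/36
  (7-85/6)²=1849/36
Σ(x-μ)² = 1097/6
σ² = (1097/6)/6 = 1097/36

σ = √(1097/36) ≈ 5.5202


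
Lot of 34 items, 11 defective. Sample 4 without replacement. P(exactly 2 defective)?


Hypergeometric: C(11,2)×C(23,2)/C(34,4)
= 55×253/46376 = 1265/4216

P(X=2) = 1265/4216 ≈ 30.00%


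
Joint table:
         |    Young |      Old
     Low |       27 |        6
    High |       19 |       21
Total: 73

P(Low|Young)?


P(Low|Young) = 27/(27+19) = 27/46

P = 27/46 ≈ 58.70%


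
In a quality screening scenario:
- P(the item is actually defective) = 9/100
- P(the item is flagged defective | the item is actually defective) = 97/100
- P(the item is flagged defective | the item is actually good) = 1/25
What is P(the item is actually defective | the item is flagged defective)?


Using Bayes' theorem:
P(A|B) = P(B|A)·P(A) / P(B)

P(the item is flagged defective) = 97/100 × 9/100 + 1/25 × 91/100
= 873/10000 + 91/2500 = 1237/10000

P(the item is actually defective|the item is flagged defective) = (873/10000) / (1237/10000) = 873/1237

P(the item is actually defective|the item is flagged defective) = 873/1237 ≈ 70.57%


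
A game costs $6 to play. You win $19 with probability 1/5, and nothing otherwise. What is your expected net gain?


E[gain] = (19-6)×1/5 + (-6)×4/5
= 13/5 - 24/5 = -11/5

Expected net gain = $-11/5 ≈ $-2.20


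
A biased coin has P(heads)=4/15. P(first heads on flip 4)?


Geometric: P(X=4) = (1-p)^(k-1)×p = (11/15)^3×4/15 = 5324/50625

P(X=4) = 5324/50625 ≈ 10.52%


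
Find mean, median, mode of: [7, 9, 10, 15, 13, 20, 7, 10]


Sorted: [7, 7, 9, 10, 10, 13, 15, 20]
Mean = 91/8
Median = 10
Freq: {7: 2, 9: 1, 10: 2, 15: 1, 13: 1, 20: 1}
Mode: [7, 10]

Mean=91/8, Median=10, Mode=[7, 10]


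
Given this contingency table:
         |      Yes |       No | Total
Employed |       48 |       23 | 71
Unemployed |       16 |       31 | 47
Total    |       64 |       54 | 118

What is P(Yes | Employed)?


P(Yes | Employed) = 48/(48+23) = 48/71

P(Yes|Employed) = 48/71 ≈ 67.61%


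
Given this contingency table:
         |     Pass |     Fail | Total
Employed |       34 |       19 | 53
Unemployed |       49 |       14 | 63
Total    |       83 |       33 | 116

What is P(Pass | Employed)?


P(Pass | Employed) = 34/(34+19) = 34/53

P(Pass|Employed) = 34/53 ≈ 64.15%


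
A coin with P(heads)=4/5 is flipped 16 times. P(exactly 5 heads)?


Binomial: P(X=5) = C(16,5)×p^5×(1-p)^11
= 4368 × 1024/3125 × 1/48828125 = 4472832/152587890625

P(X=5) = 4472832/152587890625 ≈ 0.00%


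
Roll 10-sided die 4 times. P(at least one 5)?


P(no 5)^4 = (9/10)^4 = 6561/10000
P(≥1) = 1 - 6561/10000 = 3439/10000

P = 3439/10000 ≈ 34.39%


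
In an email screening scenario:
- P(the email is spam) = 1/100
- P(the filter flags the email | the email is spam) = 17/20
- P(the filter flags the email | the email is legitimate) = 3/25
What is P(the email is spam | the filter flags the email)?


Using Bayes' theorem:
P(A|B) = P(B|A)·P(A) / P(B)

P(the filter flags the email) = 17/20 × 1/100 + 3/25 × 99/100
= 17/2000 + 297/2500 = 1273/10000

P(the email is spam|the filter flags the email) = (17/2000) / (1273/10000) = 85/1273

P(the email is spam|the filter flags the email) = 85/1273 ≈ 6.68%


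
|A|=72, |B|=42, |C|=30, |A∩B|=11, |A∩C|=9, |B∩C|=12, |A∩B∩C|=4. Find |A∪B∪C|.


|A∪B∪C| = 72+42+30-11-9-12+4 = 116

|A∪B∪C| = 116


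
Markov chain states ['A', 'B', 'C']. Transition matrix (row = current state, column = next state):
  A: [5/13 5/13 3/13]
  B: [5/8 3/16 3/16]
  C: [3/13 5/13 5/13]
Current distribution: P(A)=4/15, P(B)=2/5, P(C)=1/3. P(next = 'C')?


P(next=C) = Σᵢ P(now=i)×P(i→C)
= 4/15×3/13 + 2/5×3/16 + 1/3×5/13
= 4/65 + 3/40 + 5/39 = 413/1560

P = 413/1560 ≈ 0.2647


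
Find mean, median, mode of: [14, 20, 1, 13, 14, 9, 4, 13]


Sorted: [1, 4, 9, 13, 13, 14, 14, 20]
Mean = 88/8 = 11
Median = 13
Freq: {14: 2, 20: 1, 1: 1, 13: 2, 9: 1, 4: 1}
Mode: [13, 14]

Mean=11, Median=13, Mode=[13, 14]


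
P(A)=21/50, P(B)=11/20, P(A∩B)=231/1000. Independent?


P(A)×P(B) = 231/1000
P(A∩B) = 231/1000
Equal ✓ → Independent

Yes, independent


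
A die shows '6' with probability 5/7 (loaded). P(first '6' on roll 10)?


Geometric: P(X=10) = (1-p)^(k-1)×p = (2/7)^9×5/7 = 2560/282475249

P(X=10) = 2560/282475249 ≈ 0.00%


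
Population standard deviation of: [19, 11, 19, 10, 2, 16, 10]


Mean = 87/7
  (19-87/7)²=2116/49
  (11-87/7)²=100/49
  (19-87/7)²=2116/49
  (10-87/7)²=289/49
  (2-87/7)²=5329/49
  (16-87/7)²=625/49
  (10-87/7)²=289/49
Σ(x-μ)² = 1552/7
σ² = (1552/7)/7 = 1552/49

σ = √(1552/49) ≈ 5.6279


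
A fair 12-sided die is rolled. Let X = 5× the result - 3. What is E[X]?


E[die] = (1+12)/2 = 13/2
E[X] = 5×13/2 - 3 = 59/2

E[X] = 59/2


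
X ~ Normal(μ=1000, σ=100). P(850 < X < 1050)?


z₁=(850-1000)/100=-1.5, z₂=(1050-1000)/100=0.5
P = Φ(0.5) - Φ(-1.5) = 0.691462 - 0.066807 = 0.624655 ≈ 0.6247

P(850 < X < 1050) ≈ 0.6247


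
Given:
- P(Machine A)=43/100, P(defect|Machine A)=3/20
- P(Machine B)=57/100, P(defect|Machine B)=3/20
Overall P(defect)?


P(B) = Σ P(B|Aᵢ)×P(Aᵢ)
  3/20×43/100 = 129/2000
  3/20×57/100 = 171/2000
Sum = 3/20

P(defect) = 3/20 ≈ 15.00%


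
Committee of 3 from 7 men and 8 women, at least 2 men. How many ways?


Count by #men:
  2M,1W: C(7,2)×C(8,1)=168
  3M,0W: C(7,3)×C(8,0)=35
Total = 203

203


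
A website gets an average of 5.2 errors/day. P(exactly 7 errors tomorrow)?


Poisson(λ=5.2): P(X=7) = e^(-λ)×λ^k/k!
= e^(-5.2) × 5.2^7 / 7!
≈ 0.005516564421 × 102807.170253 / 5040 ≈ 0.112528

P(X=7) ≈ 0.112528 ≈ 11.25%


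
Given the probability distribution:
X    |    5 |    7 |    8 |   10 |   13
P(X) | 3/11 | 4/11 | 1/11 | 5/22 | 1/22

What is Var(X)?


E[X] = 15/2
E[X²] = 1339/22
Var(X) = E[X²] - (E[X])² = 1339/22 - 225/4 = 203/44

Var(X) = 203/44 ≈ 4.6136


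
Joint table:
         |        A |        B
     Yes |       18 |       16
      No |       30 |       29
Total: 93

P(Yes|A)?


P(Yes|A) = 18/(18+30) = 18/48 = 3/8

P = 3/8 ≈ 37.50%


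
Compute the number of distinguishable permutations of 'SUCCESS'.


Letters: 7, freq: {'S': 3, 'U': 1, 'C': 2, 'E': 1}
7!/(3!×1!×2!×1!) = 5040/12 = 420

420


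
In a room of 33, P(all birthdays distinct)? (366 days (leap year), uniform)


P(all different) = Π(366-i)/366 for i=0..32
= (366/366)×(365/366)×...×(334/366)
= 0.225976

P ≈ 0.2260 ≈ 22.60%


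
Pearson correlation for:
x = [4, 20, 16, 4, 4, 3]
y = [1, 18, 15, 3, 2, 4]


n=6, Σx=51, Σy=43, Σxy=636, Σx²=713, Σy²=579
r = (6×636 - 51×43)/√((6×713 - 51²)(6×579 - 43²))
= 1623/√(1677×1625) = 1623/√2725125 ≈ 1623/1650.7953 ≈ 0.9832

r ≈ 0.9832


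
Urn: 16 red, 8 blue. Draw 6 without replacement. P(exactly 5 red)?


Hypergeometric: C(16,5)×C(8,1)/C(24,6)
= 4368×8/134596 = 1248/4807

P(X=5) = 1248/4807 ≈ 25.96%


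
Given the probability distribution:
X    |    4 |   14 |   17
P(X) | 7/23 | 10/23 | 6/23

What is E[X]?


E[X] = Σ x·P(X=x)
= (4)×(7/23) + (14)×(10/23) + (17)×(6/23)
= 270/23

E[X] = 270/23


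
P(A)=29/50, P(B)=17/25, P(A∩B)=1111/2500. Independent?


P(A)×P(B) = 493/1250
P(A∩B) = 1111/2500
Not equal → NOT independent

No, not independent


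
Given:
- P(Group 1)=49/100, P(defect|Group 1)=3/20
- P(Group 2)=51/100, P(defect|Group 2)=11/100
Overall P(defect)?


P(B) = Σ P(B|Aᵢ)×P(Aᵢ)
  3/20×49/100 = 147/2000
  11/100×51/100 = 561/10000
Sum = 81/625

P(defect) = 81/625 ≈ 12.96%


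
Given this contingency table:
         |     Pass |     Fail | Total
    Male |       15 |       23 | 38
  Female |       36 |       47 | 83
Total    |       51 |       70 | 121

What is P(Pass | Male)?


P(Pass | Male) = 15/(15+23) = 15/38

P(Pass|Male) = 15/38 ≈ 39.47%


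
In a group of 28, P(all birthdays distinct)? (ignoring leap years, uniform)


P(all different) = Π(365-i)/365 for i=0..27
= (365/365)×(364/365)×...×(338/365)
= 0.345539

P ≈ 0.3455 ≈ 34.55%


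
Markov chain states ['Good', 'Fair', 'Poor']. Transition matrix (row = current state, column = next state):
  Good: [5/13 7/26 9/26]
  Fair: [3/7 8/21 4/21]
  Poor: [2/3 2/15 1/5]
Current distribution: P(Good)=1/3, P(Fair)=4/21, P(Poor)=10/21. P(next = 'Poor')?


P(next=Poor) = Σᵢ P(now=i)×P(i→Poor)
= 1/3×9/26 + 4/21×4/21 + 10/21×1/5
= 3/26 + 16/441 + 2/21 = 2831/11466

P = 2831/11466 ≈ 0.2469


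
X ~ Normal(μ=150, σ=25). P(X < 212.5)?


z = (212.5-150)/25 = 2.5
P(Z < 2.5) = 0.9938

P(X < 212.5) ≈ 0.9938


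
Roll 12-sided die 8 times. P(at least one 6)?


P(no 6)^8 = (11/12)^8 = 214358881/429981696
P(≥1) = 1 - 214358881/429981696 = 215622815/429981696

P = 215622815/429981696 ≈ 50.15%


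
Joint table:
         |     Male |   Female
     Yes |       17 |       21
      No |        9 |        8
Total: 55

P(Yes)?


P(Yes) = (17+21)/55 = 38/55

P(Yes) = 38/55 ≈ 69.09%


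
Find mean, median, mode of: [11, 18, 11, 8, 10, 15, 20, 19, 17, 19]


Sorted: [8, 10, 11, 11, 15, 17, 18, 19, 19, 20]
Mean = 148/10 = 74/5
Median = 16
Freq: {11: 2, 18: 1, 8: 1, 10: 1, 15: 1, 20: 1, 19: 2, 17: 1}
Mode: [11, 19]

Mean=74/5, Median=16, Mode=[11, 19]


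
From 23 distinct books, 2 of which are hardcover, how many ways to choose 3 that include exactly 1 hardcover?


Choose 1 of the 2 hardcovers and 2 of the other 21 books:
C(2,1)×C(21,2) = 2×210 = 420

420


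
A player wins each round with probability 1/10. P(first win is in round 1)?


Geometric: P(X=1) = (1-p)^(k-1)×p = (9/10)^0×1/10 = 1/10

P(X=1) = 1/10 ≈ 10.00%


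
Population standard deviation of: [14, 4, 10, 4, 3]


Mean = 35/5 = 7
  (14-7)²=49
  (4-7)²=9
  (10-7)²=9
  (4-7)²=9
  (3-7)²=16
Σ(x-μ)² = 92
σ² = 92/5

σ = √(92/5) ≈ 4.2895


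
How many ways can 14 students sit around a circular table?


Circular arrangements of 14 distinct objects: fix one position to break rotational symmetry.
(n-1)! = 13! = 6227020800

6227020800


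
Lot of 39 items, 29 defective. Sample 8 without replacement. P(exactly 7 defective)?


Hypergeometric: C(29,7)×C(10,1)/C(39,8)
= 1560780×10/61523748 = 33350/131461

P(X=7) = 33350/131461 ≈ 25.37%


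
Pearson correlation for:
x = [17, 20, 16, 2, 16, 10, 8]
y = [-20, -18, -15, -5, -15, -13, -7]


n=7, Σx=89, Σy=-93, Σxy=-1376, Σx²=1369, Σy²=1417
r = (7×(-1376) - 89×(-93))/√((7×1369 - 89²)(7×1417 - (-93)²))
= -1355/√(1662×1270) = -1355/√2110740 ≈ -1355/1452.8386 ≈ -0.9327

r ≈ -0.9327


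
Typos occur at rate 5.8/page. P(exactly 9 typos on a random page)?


Poisson(λ=5.8): P(X=9) = e^(-λ)×λ^k/k!
= e^(-5.8) × 5.8^9 / 9!
≈ 0.003027554745 × 7427658.73964 / 362880 ≈ 0.061970

P(X=9) ≈ 0.061970 ≈ 6.20%


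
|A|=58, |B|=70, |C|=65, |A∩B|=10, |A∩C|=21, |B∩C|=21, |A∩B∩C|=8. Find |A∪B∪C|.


|A∪B∪C| = 58+70+65-10-21-21+8 = 149

|A∪B∪C| = 149


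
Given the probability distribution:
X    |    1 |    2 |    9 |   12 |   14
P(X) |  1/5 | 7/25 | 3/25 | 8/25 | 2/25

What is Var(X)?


E[X] = 34/5
E[X²] = 364/5
Var(X) = E[X²] - (E[X])² = 364/5 - 1156/25 = 664/25

Var(X) = 664/25 ≈ 26.5600


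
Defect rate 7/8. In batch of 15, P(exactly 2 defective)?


Binomial: P(X=2) = C(15,2)×p^2×(1-p)^13
= 105 × 49/64 × 1/549755813888 = 5145/35184372088832

P(X=2) = 5145/35184372088832 ≈ 0.00%


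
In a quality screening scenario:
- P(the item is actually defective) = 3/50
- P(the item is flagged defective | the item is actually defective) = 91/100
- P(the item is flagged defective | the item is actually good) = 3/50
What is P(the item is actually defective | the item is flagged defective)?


Using Bayes' theorem:
P(A|B) = P(B|A)·P(A) / P(B)

P(the item is flagged defective) = 91/100 × 3/50 + 3/50 × 47/50
= 273/5000 + 141/2500 = 111/1000

P(the item is actually defective|the item is flagged defective) = (273/5000) / (111/1000) = 91/185

P(the item is actually defective|the item is flagged defective) = 91/185 ≈ 49.19%


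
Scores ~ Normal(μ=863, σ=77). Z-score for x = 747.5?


z = (x - μ)/σ = (747.5 - 863)/77 = -1.5

z = -1.5


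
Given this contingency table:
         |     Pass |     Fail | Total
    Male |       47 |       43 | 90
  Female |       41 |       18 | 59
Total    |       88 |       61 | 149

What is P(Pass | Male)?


P(Pass | Male) = 47/(47+43) = 47/90

P(Pass|Male) = 47/90 ≈ 52.22%


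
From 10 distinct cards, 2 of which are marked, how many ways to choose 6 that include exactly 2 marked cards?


Choose 2 of the 2 marked cards and 4 of the other 8 cards:
C(2,2)×C(8,4) = 1×70 = 70

70


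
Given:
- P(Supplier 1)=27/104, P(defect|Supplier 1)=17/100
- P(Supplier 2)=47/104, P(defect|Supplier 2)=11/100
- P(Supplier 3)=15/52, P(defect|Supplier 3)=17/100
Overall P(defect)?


P(B) = Σ P(B|Aᵢ)×P(Aᵢ)
  17/100×27/104 = 459/10400
  11/100×47/104 = 517/10400
  17/100×15/52 = 51/1040
Sum = 743/5200

P(defect) = 743/5200 ≈ 14.29%


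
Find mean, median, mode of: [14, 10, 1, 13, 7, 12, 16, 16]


Sorted: [1, 7, 10, 12, 13, 14, 16, 16]
Mean = 89/8
Median = 25/2
Freq: {14: 1, 10: 1, 1: 1, 13: 1, 7: 1, 12: 1, 16: 2}
Mode: [16]

Mean=89/8, Median=25/2, Mode=16


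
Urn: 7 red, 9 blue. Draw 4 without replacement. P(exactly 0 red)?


Hypergeometric: C(7,0)×C(9,4)/C(16,4)
= 1×126/1820 = 9/130

P(X=0) = 9/130 ≈ 6.92%


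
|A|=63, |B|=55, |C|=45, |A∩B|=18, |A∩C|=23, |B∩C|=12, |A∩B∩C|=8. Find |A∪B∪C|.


|A∪B∪C| = 63+55+45-18-23-12+8 = 118

|A∪B∪C| = 118


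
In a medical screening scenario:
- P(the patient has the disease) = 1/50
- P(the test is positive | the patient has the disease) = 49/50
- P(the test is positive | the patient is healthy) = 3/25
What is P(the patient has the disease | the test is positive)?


Using Bayes' theorem:
P(A|B) = P(B|A)·P(A) / P(B)

P(the test is positive) = 49/50 × 1/50 + 3/25 × 49/50
= 49/2500 + 147/1250 = 343/2500

P(the patient has the disease|the test is positive) = (49/2500) / (343/2500) = 1/7

P(the patient has the disease|the test is positive) = 1/7 ≈ 14.29%


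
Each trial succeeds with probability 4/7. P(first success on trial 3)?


Geometric: P(X=3) = (1-p)^(k-1)×p = (3/7)^2×4/7 = 36/343

P(X=3) = 36/343 ≈ 10.50%


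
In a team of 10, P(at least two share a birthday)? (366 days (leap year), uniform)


P(all different) = Π(366-i)/366 for i=0..9
= 0.883355
P(match) = 1 - 0.883355 = 0.116645

P ≈ 0.1166 ≈ 11.66%


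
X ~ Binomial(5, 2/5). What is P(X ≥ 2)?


P(X ≥ 2) = Σ P(X=i) for i=2..5
P(X=2) = 216/625
P(X=3) = 144/625
P(X=4) = 48/625
P(X=5) = 32/3125
Sum = 2072/3125

P(X ≥ 2) = 2072/3125 ≈ 66.30%


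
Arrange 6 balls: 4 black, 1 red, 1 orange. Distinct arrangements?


6!/(4!×1!×1!) = 30

30


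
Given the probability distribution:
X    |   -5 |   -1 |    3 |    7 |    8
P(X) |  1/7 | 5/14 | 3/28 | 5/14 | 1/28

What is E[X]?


E[X] = Σ x·P(X=x)
= (-5)×(1/7) + (-1)×(5/14) + (3)×(3/28) + (7)×(5/14) + (8)×(1/28)
= 57/28

E[X] = 57/28


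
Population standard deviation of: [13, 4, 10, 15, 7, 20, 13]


Mean = 82/7
  (13-82/7)²=81/49
  (4-82/7)²=2916/49
  (10-82/7)²=144/49
  (15-82/7)²=529/49
  (7-82/7)²=1089/49
  (20-82/7)²=3364/49
  (13-82/7)²=81/49
Σ(x-μ)² = 1172/7
σ² = (1172/7)/7 = 1172/49

σ = √(1172/49) ≈ 4.8906


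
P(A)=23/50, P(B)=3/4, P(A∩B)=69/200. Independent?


P(A)×P(B) = 69/200
P(A∩B) = 69/200
Equal ✓ → Independent

Yes, independent


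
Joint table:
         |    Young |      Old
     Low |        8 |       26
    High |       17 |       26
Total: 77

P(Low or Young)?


P(Low∨Young) = P(Low) + P(Young) - P(Low∧Young)
= (34 + 25 - 8)/77 = 51/77

P = 51/77 ≈ 66.23%


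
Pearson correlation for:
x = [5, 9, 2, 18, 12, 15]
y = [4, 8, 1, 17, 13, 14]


n=6, Σx=61, Σy=57, Σxy=766, Σx²=803, Σy²=735
r = (6×766 - 61×57)/√((6×803 - 61²)(6×735 - 57²))
= 1119/√(1097×1161) = 1119/√1273617 ≈ 1119/1128.5464 ≈ 0.9915

r ≈ 0.9915


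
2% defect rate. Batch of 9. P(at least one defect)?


P(all good) = (49/50)^9 = 1628413597910449/1953125000000000
P(≥1 defect) = 324711402089551/1953125000000000

P = 324711402089551/1953125000000000 ≈ 16.63%


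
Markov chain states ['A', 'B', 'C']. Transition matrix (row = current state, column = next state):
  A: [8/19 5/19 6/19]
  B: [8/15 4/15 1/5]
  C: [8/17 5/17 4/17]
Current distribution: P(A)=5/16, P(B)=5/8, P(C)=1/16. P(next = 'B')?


P(next=B) = Σᵢ P(now=i)×P(i→B)
= 5/16×5/19 + 5/8×4/15 + 1/16×5/17
= 25/304 + 1/6 + 5/272 = 259/969

P = 259/969 ≈ 0.2673


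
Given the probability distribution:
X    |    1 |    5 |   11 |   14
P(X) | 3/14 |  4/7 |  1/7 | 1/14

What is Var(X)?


E[X] = 79/14
E[X²] = 641/14
Var(X) = E[X²] - (E[X])² = 641/14 - 6241/196 = 2733/196

Var(X) = 2733/196 ≈ 13.9439


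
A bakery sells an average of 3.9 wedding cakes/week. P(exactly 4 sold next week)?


Poisson(λ=3.9): P(X=4) = e^(-λ)×λ^k/k!
= e^(-3.9) × 3.9^4 / 4!
≈ 0.02024191145 × 231.3441 / 24 ≈ 0.195119

P(X=4) ≈ 0.195119 ≈ 19.51%


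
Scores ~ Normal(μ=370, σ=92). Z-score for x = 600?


z = (x - μ)/σ = (600 - 370)/92 = 2.5

z = 2.5


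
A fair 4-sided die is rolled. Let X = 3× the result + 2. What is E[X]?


E[die] = (1+4)/2 = 5/2
E[X] = 3×5/2 + 2 = 19/2

E[X] = 19/2


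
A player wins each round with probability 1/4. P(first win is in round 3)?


Geometric: P(X=3) = (1-p)^(k-1)×p = (3/4)^2×1/4 = 9/64

P(X=3) = 9/64 ≈ 14.06%


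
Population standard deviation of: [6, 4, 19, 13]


Mean = 42/4 = 21/2
  (6-21/2)²=81/4
  (4-21/2)²=169/4
  (19-21/2)²=289/4
  (13-21/2)²=25/4
Σ(x-μ)² = 141
σ² = 141/4

σ = √(141/4) ≈ 5.9372


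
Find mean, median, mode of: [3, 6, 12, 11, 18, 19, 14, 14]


Sorted: [3, 6, 11, 12, 14, 14, 18, 19]
Mean = 97/8
Median = 13
Freq: {3: 1, 6: 1, 12: 1, 11: 1, 18: 1, 19: 1, 14: 2}
Mode: [14]

Mean=97/8, Median=13, Mode=14


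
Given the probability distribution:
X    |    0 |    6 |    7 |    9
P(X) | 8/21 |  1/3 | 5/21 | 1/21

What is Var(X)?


E[X] = 86/21
E[X²] = 578/21
Var(X) = E[X²] - (E[X])² = 578/21 - 7396/441 = 4742/441

Var(X) = 4742/441 ≈ 10.7528


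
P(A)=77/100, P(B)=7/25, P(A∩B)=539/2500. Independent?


P(A)×P(B) = 539/2500
P(A∩B) = 539/2500
Equal ✓ → Independent

Yes, independent


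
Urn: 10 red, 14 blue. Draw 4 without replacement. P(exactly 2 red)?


Hypergeometric: C(10,2)×C(14,2)/C(24,4)
= 45×91/10626 = 195/506

P(X=2) = 195/506 ≈ 38.54%


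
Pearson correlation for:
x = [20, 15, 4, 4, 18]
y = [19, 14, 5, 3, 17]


n=5, Σx=61, Σy=58, Σxy=928, Σx²=981, Σy²=880
r = (5×928 - 61×58)/√((5×981 - 61²)(5×880 - 58²))
= 1102/√(1184×1036) = 1102/√1226624 ≈ 1102/1107.5306 ≈ 0.9950

r ≈ 0.9950


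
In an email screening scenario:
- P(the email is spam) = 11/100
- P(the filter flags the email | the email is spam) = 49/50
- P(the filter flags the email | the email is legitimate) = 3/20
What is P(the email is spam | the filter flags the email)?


Using Bayes' theorem:
P(A|B) = P(B|A)·P(A) / P(B)

P(the filter flags the email) = 49/50 × 11/100 + 3/20 × 89/100
= 539/5000 + 267/2000 = 2413/10000

P(the email is spam|the filter flags the email) = (539/5000) / (2413/10000) = 1078/2413

P(the email is spam|the filter flags the email) = 1078/2413 ≈ 44.67%


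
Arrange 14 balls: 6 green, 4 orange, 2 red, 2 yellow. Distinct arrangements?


14!/(6!×4!×2!×2!) = 1261260

1261260


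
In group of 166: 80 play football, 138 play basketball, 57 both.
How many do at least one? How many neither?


|A∪B| = 80+138-57 = 161
Neither = 166-161 = 5

At least one: 161; Neither: 5


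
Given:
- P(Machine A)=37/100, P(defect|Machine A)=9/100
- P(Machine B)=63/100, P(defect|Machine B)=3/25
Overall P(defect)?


P(B) = Σ P(B|Aᵢ)×P(Aᵢ)
  9/100×37/100 = 333/10000
  3/25×63/100 = 189/2500
Sum = 1089/10000

P(defect) = 1089/10000 ≈ 10.89%


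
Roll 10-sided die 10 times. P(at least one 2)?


P(no 2)^10 = (9/10)^10 = 3486784401/10000000000
P(≥1) = 1 - 3486784401/10000000000 = 6513215599/10000000000

P = 6513215599/10000000000 ≈ 65.13%


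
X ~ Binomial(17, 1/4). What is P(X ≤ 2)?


P(X ≤ 2) = Σ P(X=i) for i=0..2
P(X=0) = 129140163/17179869184
P(X=1) = 731794257/17179869184
P(X=2) = 243931419/2147483648
Sum = 703096443/4294967296

P(X ≤ 2) = 703096443/4294967296 ≈ 16.37%


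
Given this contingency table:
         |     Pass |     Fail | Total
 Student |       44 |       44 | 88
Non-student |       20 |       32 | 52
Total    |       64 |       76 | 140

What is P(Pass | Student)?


P(Pass | Student) = 44/(44+44) = 44/88 = 1/2

P(Pass|Student) = 1/2 ≈ 50.00%


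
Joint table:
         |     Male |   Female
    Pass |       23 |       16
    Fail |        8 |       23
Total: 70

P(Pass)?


P(Pass) = (23+16)/70 = 39/70

P(Pass) = 39/70 ≈ 55.71%


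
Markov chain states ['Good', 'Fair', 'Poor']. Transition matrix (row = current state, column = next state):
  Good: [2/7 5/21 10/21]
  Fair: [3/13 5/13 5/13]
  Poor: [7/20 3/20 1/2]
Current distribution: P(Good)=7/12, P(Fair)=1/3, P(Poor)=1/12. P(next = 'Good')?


P(next=Good) = Σᵢ P(now=i)×P(i→Good)
= 7/12×2/7 + 1/3×3/13 + 1/12×7/20
= 1/6 + 1/13 + 7/240 = 851/3120

P = 851/3120 ≈ 0.2728


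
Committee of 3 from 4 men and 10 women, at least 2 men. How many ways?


Count by #men:
  2M,1W: C(4,2)×C(10,1)=60
  3M,0W: C(4,3)×C(10,0)=4
Total = 64

64


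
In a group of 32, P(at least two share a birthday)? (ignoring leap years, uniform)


P(all different) = Π(365-i)/365 for i=0..31
= 0.246652
P(match) = 1 - 0.246652 = 0.753348

P ≈ 0.7533 ≈ 75.33%


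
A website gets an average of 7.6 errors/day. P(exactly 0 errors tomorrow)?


Poisson(λ=7.6): P(X=0) = e^(-λ)×λ^k/k!
= e^(-7.6) × 7.6^0 / 0!
≈ 0.0005004514334 × 1 / 1 ≈ 0.000500

P(X=0) ≈ 0.000500 ≈ 0.05%


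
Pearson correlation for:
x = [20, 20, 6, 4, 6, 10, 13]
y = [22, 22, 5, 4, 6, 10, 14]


n=7, Σx=79, Σy=83, Σxy=1244, Σx²=1157, Σy²=1341
r = (7×1244 - 79×83)/√((7×1157 - 79²)(7×1341 - 83²))
= 2151/√(1858×2498) = 2151/√4641284 ≈ 2151/2154.3639 ≈ 0.9984

r ≈ 0.9984


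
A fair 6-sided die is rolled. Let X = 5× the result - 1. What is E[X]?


E[die] = (1+6)/2 = 7/2
E[X] = 5×7/2 - 1 = 33/2

E[X] = 33/2


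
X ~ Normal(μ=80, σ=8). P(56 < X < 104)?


z₁=(56-80)/8=-3.0, z₂=(104-80)/8=3.0
P = Φ(3.0) - Φ(-3.0) = 0.998650 - 0.001350 = 0.997300 ≈ 0.9973

P(56 < X < 104) ≈ 0.9973


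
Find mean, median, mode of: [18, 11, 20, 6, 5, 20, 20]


Sorted: [5, 6, 11, 18, 20, 20, 20]
Mean = 100/7
Median = 18
Freq: {18: 1, 11: 1, 20: 3, 6: 1, 5: 1}
Mode: [20]

Mean=100/7, Median=18, Mode=20


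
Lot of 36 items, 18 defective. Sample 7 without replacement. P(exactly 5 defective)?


Hypergeometric: C(18,5)×C(18,2)/C(36,7)
= 8568×153/8347680 = 1071/6820

P(X=5) = 1071/6820 ≈ 15.70%


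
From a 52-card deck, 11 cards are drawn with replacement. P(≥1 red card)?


P(not a red card) = 26/52 = 1/2
P(none in 11 draws) = (1/2)^11 = 1/2048
P(≥1 red card) = 1 - 1/2048 = 2047/2048

P = 2047/2048 ≈ 99.95%


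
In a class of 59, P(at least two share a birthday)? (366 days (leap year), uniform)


P(all different) = Π(366-i)/366 for i=0..58
= 0.007112
P(match) = 1 - 0.007112 = 0.992888

P ≈ 0.9929 ≈ 99.29%


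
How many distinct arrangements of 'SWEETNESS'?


Letters: 9, freq: {'S': 3, 'W': 1, 'E': 3, 'T': 1, 'N': 1}
9!/(3!×1!×3!×1!×1!) = 362880/36 = 10080

10080


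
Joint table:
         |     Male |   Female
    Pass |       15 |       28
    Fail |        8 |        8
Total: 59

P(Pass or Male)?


P(Pass∨Male) = P(Pass) + P(Male) - P(Pass∧Male)
= (43 + 23 - 15)/59 = 51/59

P = 51/59 ≈ 86.44%


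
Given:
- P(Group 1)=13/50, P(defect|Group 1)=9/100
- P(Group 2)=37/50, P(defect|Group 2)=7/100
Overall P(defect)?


P(B) = Σ P(B|Aᵢ)×P(Aᵢ)
  9/100×13/50 = 117/5000
  7/100×37/50 = 259/5000
Sum = 47/625

P(defect) = 47/625 ≈ 7.52%


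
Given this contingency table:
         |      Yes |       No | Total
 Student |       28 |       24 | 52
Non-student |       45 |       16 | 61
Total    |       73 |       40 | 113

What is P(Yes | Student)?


P(Yes | Student) = 28/(28+24) = 28/52 = 7/13

P(Yes|Student) = 7/13 ≈ 53.85%


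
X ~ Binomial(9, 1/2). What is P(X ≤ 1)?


P(X ≤ 1) = Σ P(X=i) for i=0..1
P(X=0) = 1/512
P(X=1) = 9/512
Sum = 5/256

P(X ≤ 1) = 5/256 ≈ 1.95%


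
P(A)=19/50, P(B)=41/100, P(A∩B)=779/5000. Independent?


P(A)×P(B) = 779/5000
P(A∩B) = 779/5000
Equal ✓ → Independent

Yes, independent


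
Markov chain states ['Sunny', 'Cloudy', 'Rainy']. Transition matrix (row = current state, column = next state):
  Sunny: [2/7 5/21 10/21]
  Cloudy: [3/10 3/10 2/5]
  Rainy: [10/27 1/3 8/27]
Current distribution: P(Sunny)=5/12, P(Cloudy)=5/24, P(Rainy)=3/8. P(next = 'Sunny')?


P(next=Sunny) = Σᵢ P(now=i)×P(i→Sunny)
= 5/12×2/7 + 5/24×3/10 + 3/8×10/27
= 5/42 + 1/16 + 5/36 = 323/1008

P = 323/1008 ≈ 0.3204


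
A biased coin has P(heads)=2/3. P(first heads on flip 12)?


Geometric: P(X=12) = (1-p)^(k-1)×p = (1/3)^11×2/3 = 2/531441

P(X=12) = 2/531441 ≈ 0.00%


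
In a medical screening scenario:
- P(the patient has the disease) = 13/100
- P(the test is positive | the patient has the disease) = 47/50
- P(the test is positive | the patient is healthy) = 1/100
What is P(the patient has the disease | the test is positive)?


Using Bayes' theorem:
P(A|B) = P(B|A)·P(A) / P(B)

P(the test is positive) = 47/50 × 13/100 + 1/100 × 87/100
= 611/5000 + 87/10000 = 1309/10000

P(the patient has the disease|the test is positive) = (611/5000) / (1309/10000) = 1222/1309

P(the patient has the disease|the test is positive) = 1222/1309 ≈ 93.35%


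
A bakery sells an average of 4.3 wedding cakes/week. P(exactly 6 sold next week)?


Poisson(λ=4.3): P(X=6) = e^(-λ)×λ^k/k!
= e^(-4.3) × 4.3^6 / 6!
≈ 0.01356855901 × 6321.363049 / 720 ≈ 0.119127

P(X=6) ≈ 0.119127 ≈ 11.91%


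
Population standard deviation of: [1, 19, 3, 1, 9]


Mean = 33/5
  (1-33/5)²=784/25
  (19-33/5)²=3844/25
  (3-33/5)²=324/25
  (1-33/5)²=784/25
  (9-33/5)²=144/25
Σ(x-μ)² = 1176/5
σ² = (1176/5)/5 = 1176/25

σ = √(1176/25) ≈ 6.8586


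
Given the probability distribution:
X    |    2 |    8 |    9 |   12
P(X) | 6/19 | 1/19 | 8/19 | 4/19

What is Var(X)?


E[X] = 140/19
E[X²] = 1312/19
Var(X) = E[X²] - (E[X])² = 1312/19 - 19600/361 = 5328/361

Var(X) = 5328/361 ≈ 14.7590


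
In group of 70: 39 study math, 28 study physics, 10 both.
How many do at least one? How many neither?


|A∪B| = 39+28-10 = 57
Neither = 70-57 = 13

At least one: 57; Neither: 13


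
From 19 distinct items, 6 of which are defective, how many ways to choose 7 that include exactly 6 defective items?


Choose 6 of the 6 defective items and 1 of the other 13 items:
C(6,6)×C(13,1) = 1×13 = 13

13


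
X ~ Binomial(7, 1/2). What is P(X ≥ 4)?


P(X ≥ 4) = Σ P(X=i) for i=4..7
P(X=4) = 35/128
P(X=5) = 21/128
P(X=6) = 7/128
P(X=7) = 1/128
Sum = 1/2

P(X ≥ 4) = 1/2 ≈ 50.00%


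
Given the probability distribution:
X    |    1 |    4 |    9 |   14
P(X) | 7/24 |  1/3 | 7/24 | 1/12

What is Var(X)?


E[X] = 65/12
E[X²] = 547/12
Var(X) = E[X²] - (E[X])² = 547/12 - 4225/144 = 2339/144

Var(X) = 2339/144 ≈ 16.2431


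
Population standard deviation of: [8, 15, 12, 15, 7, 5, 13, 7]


Mean = 82/8 = 41/4
  (8-41/4)²=81/16
  (15-41/4)²=361/16
  (12-41/4)²=49/16
  (15-41/4)²=361/16
  (7-41/4)²=169/16
  (5-41/4)²=441/16
  (13-41/4)²=121/16
  (7-41/4)²=169/16
Σ(x-μ)² = 219/2
σ² = (219/2)/8 = 219/16

σ = √(219/16) ≈ 3.6997


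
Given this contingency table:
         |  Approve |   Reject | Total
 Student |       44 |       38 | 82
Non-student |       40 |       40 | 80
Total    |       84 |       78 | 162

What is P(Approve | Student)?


P(Approve | Student) = 44/(44+38) = 44/82 = 22/41

P(Approve|Student) = 22/41 ≈ 53.66%


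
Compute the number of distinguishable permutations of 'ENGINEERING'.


Letters: 11, freq: {'E': 3, 'N': 3, 'G': 2, 'I': 2, 'R': 1}
11!/(3!×3!×2!×2!×1!) = 39916800/144 = 277200

277200


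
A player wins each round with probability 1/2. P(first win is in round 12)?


Geometric: P(X=12) = (1-p)^(k-1)×p = (1/2)^11×1/2 = 1/4096

P(X=12) = 1/4096 ≈ 0.02%


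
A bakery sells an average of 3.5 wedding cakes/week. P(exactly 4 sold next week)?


Poisson(λ=3.5): P(X=4) = e^(-λ)×λ^k/k!
= e^(-3.5) × 3.5^4 / 4!
≈ 0.03019738342 × 150.0625 / 24 ≈ 0.188812

P(X=4) ≈ 0.188812 ≈ 18.88%


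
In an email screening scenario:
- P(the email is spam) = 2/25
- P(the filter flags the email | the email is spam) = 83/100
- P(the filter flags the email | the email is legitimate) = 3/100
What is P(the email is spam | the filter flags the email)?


Using Bayes' theorem:
P(A|B) = P(B|A)·P(A) / P(B)

P(the filter flags the email) = 83/100 × 2/25 + 3/100 × 23/25
= 83/1250 + 69/2500 = 47/500

P(the email is spam|the filter flags the email) = (83/1250) / (47/500) = 166/235

P(the email is spam|the filter flags the email) = 166/235 ≈ 70.64%


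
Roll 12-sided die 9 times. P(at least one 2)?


P(no 2)^9 = (11/12)^9 = 2357947691/5159780352
P(≥1) = 1 - 2357947691/5159780352 = 2801832661/5159780352

P = 2801832661/5159780352 ≈ 54.30%


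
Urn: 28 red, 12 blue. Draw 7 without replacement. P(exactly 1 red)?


Hypergeometric: C(28,1)×C(12,6)/C(40,7)
= 28×924/18643560 = 1078/776815

P(X=1) = 1078/776815 ≈ 0.14%


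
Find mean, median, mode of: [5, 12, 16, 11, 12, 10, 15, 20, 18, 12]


Sorted: [5, 10, 11, 12, 12, 12, 15, 16, 18, 20]
Mean = 131/10
Median = 12
Freq: {5: 1, 12: 3, 16: 1, 11: 1, 10: 1, 15: 1, 20: 1, 18: 1}
Mode: [12]

Mean=131/10, Median=12, Mode=12


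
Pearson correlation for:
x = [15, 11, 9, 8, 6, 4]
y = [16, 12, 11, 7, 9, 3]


n=6, Σx=53, Σy=58, Σxy=593, Σx²=543, Σy²=660
r = (6×593 - 53×58)/√((6×543 - 53²)(6×660 - 58²))
= 484/√(449×596) = 484/√267604 ≈ 484/517.3046 ≈ 0.9356

r ≈ 0.9356


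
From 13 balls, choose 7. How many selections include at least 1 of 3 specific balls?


Complement: C(13,7) - C(10,7) = 1716 - 120 = 1596

1596


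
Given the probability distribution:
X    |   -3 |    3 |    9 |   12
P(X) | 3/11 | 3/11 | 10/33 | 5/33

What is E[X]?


E[X] = Σ x·P(X=x)
= (-3)×(3/11) + (3)×(3/11) + (9)×(10/33) + (12)×(5/33)
= 50/11

E[X] = 50/11


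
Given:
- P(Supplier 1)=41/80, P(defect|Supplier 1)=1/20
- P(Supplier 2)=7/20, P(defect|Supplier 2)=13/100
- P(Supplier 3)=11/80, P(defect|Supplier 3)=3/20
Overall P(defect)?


P(B) = Σ P(B|Aᵢ)×P(Aᵢ)
  1/20×41/80 = 41/1600
  13/100×7/20 = 91/2000
  3/20×11/80 = 33/1600
Sum = 367/4000

P(defect) = 367/4000 ≈ 9.18%


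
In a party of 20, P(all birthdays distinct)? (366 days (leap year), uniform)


P(all different) = Π(366-i)/366 for i=0..19
= (366/366)×(365/366)×...×(347/366)
= 0.589430

P ≈ 0.5894 ≈ 58.94%


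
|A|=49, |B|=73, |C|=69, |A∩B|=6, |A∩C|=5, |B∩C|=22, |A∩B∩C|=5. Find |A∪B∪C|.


|A∪B∪C| = 49+73+69-6-5-22+5 = 163

|A∪B∪C| = 163


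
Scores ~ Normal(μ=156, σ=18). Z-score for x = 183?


z = (x - μ)/σ = (183 - 156)/18 = 1.5

z = 1.5


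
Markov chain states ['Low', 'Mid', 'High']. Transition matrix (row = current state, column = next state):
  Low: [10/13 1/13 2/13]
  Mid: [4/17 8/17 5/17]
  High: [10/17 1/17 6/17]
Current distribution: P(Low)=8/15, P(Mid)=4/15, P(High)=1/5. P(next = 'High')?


P(next=High) = Σᵢ P(now=i)×P(i→High)
= 8/15×2/13 + 4/15×5/17 + 1/5×6/17
= 16/195 + 4/51 + 6/85 = 766/3315

P = 766/3315 ≈ 0.2311


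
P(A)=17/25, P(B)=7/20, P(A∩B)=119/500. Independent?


P(A)×P(B) = 119/500
P(A∩B) = 119/500
Equal ✓ → Independent

Yes, independent


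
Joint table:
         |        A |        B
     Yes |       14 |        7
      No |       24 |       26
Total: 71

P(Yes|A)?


P(Yes|A) = 14/(14+24) = 14/38 = 7/19

P = 7/19 ≈ 36.84%


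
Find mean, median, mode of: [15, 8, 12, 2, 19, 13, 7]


Sorted: [2, 7, 8, 12, 13, 15, 19]
Mean = 76/7
Median = 12
Freq: {15: 1, 8: 1, 12: 1, 2: 1, 19: 1, 13: 1, 7: 1}
Mode: No mode

Mean=76/7, Median=12, Mode=No mode


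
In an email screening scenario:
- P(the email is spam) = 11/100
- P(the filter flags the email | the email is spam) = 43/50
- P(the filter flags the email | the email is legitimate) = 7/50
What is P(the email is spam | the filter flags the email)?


Using Bayes' theorem:
P(A|B) = P(B|A)·P(A) / P(B)

P(the filter flags the email) = 43/50 × 11/100 + 7/50 × 89/100
= 473/5000 + 623/5000 = 137/625

P(the email is spam|the filter flags the email) = (473/5000) / (137/625) = 473/1096

P(the email is spam|the filter flags the email) = 473/1096 ≈ 43.16%


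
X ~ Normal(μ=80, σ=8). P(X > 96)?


z = (96-80)/8 = 2.0
P(X > 96) = 1 - P(Z ≤ 2.0) = 1 - 0.9772 = 0.0228

P(X > 96) ≈ 0.0228


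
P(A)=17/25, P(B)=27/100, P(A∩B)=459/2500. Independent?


P(A)×P(B) = 459/2500
P(A∩B) = 459/2500
Equal ✓ → Independent

Yes, independent


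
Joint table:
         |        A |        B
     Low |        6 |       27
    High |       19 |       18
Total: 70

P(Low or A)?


P(Low∨A) = P(Low) + P(A) - P(Low∧A)
= (33 + 25 - 6)/70 = 52/70 = 26/35

P = 26/35 ≈ 74.29%


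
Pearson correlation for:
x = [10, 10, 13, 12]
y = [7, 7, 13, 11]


n=4, Σx=45, Σy=38, Σxy=441, Σx²=513, Σy²=388
r = (4×441 - 45×38)/√((4×513 - 45²)(4×388 - 38²))
= 54/√(27×108) = 54/√2916 ≈ 54/54.0000 ≈ 1.0000

r ≈ 1.0000


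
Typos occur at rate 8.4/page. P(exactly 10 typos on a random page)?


Poisson(λ=8.4): P(X=10) = e^(-λ)×λ^k/k!
= e^(-8.4) × 8.4^10 / 10!
≈ 0.0002248673242 × 1749012287.66 / 3628800 ≈ 0.108382

P(X=10) ≈ 0.108382 ≈ 10.84%


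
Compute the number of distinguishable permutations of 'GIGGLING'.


Letters: 8, freq: {'G': 4, 'I': 2, 'L': 1, 'N': 1}
8!/(4!×2!×1!×1!) = 40320/48 = 840

840


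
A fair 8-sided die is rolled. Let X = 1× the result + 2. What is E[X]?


E[die] = (1+8)/2 = 9/2
E[X] = 1×9/2 + 2 = 13/2

E[X] = 13/2


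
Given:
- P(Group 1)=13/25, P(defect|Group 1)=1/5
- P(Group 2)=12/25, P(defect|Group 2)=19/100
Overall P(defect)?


P(B) = Σ P(B|Aᵢ)×P(Aᵢ)
  1/5×13/25 = 13/125
  19/100×12/25 = 57/625
Sum = 122/625

P(defect) = 122/625 ≈ 19.52%


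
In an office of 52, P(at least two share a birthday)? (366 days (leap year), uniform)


P(all different) = Π(366-i)/366 for i=0..51
= 0.022238
P(match) = 1 - 0.022238 = 0.977762

P ≈ 0.9778 ≈ 97.78%


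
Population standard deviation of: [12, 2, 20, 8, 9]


Mean = 51/5
  (12-51/5)²=81/25
  (2-51/5)²=1681/25
  (20-51/5)²=2401/25
  (8-51/5)²=121/25
  (9-51/5)²=36/25
Σ(x-μ)² = 864/5
σ² = (864/5)/5 = 864/25

σ = √(864/25) ≈ 5.8788
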